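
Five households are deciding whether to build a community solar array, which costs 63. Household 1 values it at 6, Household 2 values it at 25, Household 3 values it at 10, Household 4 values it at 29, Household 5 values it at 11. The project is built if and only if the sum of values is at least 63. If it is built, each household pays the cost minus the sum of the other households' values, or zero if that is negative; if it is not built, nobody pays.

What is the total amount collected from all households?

Total value 81 ≥ cost 63, so it is built.
Household 1: others sum to 75; max(0, 63 - 75) = 0.
Household 2: others sum to 56; max(0, 63 - 56) = 7.
Household 3: others sum to 71; max(0, 63 - 71) = 0.
Household 4: others sum to 52; max(0, 63 - 52) = 11.
Household 5: others sum to 70; max(0, 63 - 70) = 0.
Total collected = 0 + 7 + 0 + 11 + 0 = 18.

18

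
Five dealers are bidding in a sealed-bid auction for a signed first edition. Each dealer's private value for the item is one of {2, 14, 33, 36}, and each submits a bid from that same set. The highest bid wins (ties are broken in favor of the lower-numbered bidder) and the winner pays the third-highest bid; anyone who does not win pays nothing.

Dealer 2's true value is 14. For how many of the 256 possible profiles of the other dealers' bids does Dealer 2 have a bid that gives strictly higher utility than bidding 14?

Others bid (2, 2, 2, 33): truth gives 0; bid 33 gives 12 > 0. Violating.
Others bid (2, 2, 2, 36): truth gives 0; bid 36 gives 12 > 0. Violating.
Others bid (2, 2, 33, 2): truth gives 0; bid 33 gives 12 > 0. Violating.
Others bid (2, 2, 36, 2): truth gives 0; bid 36 gives 12 > 0. Violating.
Others bid (2, 2, 2, 2): truth gives 12; no alternative beats it.
Others bid (2, 2, 2, 14): truth gives 12; no alternative beats it.
(Checking all 256 profiles: 8 have a profitable deviation, 248 do not.)

8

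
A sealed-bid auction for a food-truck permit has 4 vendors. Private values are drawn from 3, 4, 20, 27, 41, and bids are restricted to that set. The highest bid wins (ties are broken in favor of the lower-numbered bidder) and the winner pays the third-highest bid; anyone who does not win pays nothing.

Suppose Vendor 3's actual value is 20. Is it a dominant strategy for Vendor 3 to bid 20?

Consider the case where Vendor 1 bids 3, Vendor 2 bids 3 and Vendor 4 bids 27.
Truthful bid 20: loses, pays 0, utility 0.
Bid 27 instead: wins, pays 3, utility 20 - 3 = 17.
Since 17 > 0, bidding 27 is strictly better here, so truthful bidding is not dominant.

No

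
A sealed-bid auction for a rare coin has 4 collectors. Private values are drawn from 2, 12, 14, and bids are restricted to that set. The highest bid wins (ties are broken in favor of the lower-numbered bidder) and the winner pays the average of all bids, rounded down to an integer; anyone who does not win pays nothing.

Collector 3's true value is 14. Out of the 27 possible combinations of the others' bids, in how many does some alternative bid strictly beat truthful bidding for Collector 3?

1

Others bid (2, 2, 2): truth gives 9; bid 12 gives 10 > 9. Violating.
Others bid (2, 2, 12): truth gives 7; no alternative beats it.
Others bid (2, 2, 14): truth gives 6; no alternative beats it.
(Checking all 27 profiles: 1 has a profitable deviation, 26 do not.)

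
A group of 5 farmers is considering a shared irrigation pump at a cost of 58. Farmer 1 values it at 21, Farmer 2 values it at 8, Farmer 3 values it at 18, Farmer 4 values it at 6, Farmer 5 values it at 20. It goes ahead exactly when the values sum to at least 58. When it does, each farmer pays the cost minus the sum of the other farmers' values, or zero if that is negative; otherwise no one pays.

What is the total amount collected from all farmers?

Total value 73 ≥ cost 58, so it is built.
Farmer 1: others sum to 52; max(0, 58 - 52) = 6.
Farmer 2: others sum to 65; max(0, 58 - 65) = 0.
Farmer 3: others sum to 55; max(0, 58 - 55) = 3.
Farmer 4: others sum to 67; max(0, 58 - 67) = 0.
Farmer 5: others sum to 53; max(0, 58 - 53) = 5.
Total collected = 6 + 0 + 3 + 0 + 5 = 14.

14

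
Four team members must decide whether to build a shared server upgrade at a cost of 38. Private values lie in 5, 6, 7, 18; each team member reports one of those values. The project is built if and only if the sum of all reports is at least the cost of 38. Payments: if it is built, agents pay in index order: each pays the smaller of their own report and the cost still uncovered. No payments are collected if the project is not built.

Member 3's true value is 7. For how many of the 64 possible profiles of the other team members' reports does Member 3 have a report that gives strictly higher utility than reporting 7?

Others report (5, 18, 18): truth gives 0; report 5 gives 2 > 0. Violating.
Others report (6, 18, 18): truth gives 0; report 5 gives 2 > 0. Violating.
Others report (7, 7, 18): truth gives 0; report 6 gives 1 > 0. Violating.
Others report (7, 18, 7): truth gives 0; report 6 gives 1 > 0. Violating.
Others report (5, 5, 5): truth gives 0; no alternative beats it.
Others report (5, 5, 6): truth gives 0; no alternative beats it.
(Checking all 64 profiles: 9 have a profitable deviation, 55 do not.)

9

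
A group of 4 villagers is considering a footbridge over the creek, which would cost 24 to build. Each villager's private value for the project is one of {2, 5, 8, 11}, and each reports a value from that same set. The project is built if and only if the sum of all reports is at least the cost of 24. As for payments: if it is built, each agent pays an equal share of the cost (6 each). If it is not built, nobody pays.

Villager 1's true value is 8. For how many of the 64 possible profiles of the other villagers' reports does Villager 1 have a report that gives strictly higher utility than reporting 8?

Others report (2, 2, 11): truth gives 0; report 11 gives 2 > 0. Violating.
Others report (2, 5, 8): truth gives 0; report 11 gives 2 > 0. Violating.
Others report (2, 8, 5): truth gives 0; report 11 gives 2 > 0. Violating.
Others report (2, 11, 2): truth gives 0; report 11 gives 2 > 0. Violating.
Others report (2, 2, 2): truth gives 0; no alternative beats it.
Others report (2, 2, 5): truth gives 0; no alternative beats it.
(Checking all 64 profiles: 10 have a profitable deviation, 54 do not.)

10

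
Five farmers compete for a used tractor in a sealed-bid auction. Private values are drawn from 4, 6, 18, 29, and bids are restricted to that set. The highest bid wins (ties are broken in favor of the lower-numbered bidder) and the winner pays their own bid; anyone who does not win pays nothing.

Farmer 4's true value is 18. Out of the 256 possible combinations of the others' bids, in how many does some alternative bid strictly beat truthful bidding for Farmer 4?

2

Others bid (4, 4, 4, 4): truth gives 0; bid 6 gives 12 > 0. Violating.
Others bid (4, 4, 4, 6): truth gives 0; bid 6 gives 12 > 0. Violating.
Others bid (4, 4, 4, 18): truth gives 0; no alternative beats it.
Others bid (4, 4, 4, 29): truth gives 0; no alternative beats it.
(Checking all 256 profiles: 2 have a profitable deviation, 254 do not.)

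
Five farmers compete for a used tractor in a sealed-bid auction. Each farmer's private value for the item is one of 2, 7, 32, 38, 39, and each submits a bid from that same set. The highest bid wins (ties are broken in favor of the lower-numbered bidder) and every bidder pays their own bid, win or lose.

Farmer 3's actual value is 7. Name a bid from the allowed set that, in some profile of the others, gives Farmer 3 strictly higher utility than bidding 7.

Suppose Farmer 1 bids 2, Farmer 2 bids 2, Farmer 4 bids 2 and Farmer 5 bids 32.
Bid 7: loses but pays 7, utility -7.
Bid 2: loses but pays 2, utility -2.
So bidding 2 beats truth here (-2 > -7).

2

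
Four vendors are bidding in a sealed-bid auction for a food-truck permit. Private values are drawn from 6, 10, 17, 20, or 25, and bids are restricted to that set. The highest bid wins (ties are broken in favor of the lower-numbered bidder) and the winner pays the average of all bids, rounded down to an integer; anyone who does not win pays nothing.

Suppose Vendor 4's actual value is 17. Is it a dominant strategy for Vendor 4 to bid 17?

Consider the case where Vendor 1 bids 6, Vendor 2 bids 6 and Vendor 3 bids 6.
Truthful bid 17: wins, pays 8, utility 17 - 8 = 9.
Bid 10 instead: wins, pays 7, utility 17 - 7 = 10.
Since 10 > 9, bidding 10 is strictly better here, so truthful bidding is not dominant.

No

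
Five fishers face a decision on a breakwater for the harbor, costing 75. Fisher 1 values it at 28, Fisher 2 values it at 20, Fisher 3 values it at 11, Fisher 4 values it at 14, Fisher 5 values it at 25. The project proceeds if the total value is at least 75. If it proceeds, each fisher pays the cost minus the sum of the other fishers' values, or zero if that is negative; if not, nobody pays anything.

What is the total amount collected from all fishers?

Total value 98 ≥ cost 75, so it is built.
Fisher 1: others sum to 70; max(0, 75 - 70) = 5.
Fisher 2: others sum to 78; max(0, 75 - 78) = 0.
Fisher 3: others sum to 87; max(0, 75 - 87) = 0.
Fisher 4: others sum to 84; max(0, 75 - 84) = 0.
Fisher 5: others sum to 73; max(0, 75 - 73) = 2.
Total collected = 5 + 0 + 0 + 0 + 2 = 7.

7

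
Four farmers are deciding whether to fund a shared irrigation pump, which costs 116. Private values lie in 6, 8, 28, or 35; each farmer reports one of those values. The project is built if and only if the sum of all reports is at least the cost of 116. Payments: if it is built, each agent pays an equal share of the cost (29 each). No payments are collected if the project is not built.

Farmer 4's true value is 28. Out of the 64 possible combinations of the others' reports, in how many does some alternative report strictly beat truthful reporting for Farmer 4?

7

Others report (28, 28, 35): truth gives -1; report 6 gives 0 > -1. Violating.
Others report (28, 35, 28): truth gives -1; report 6 gives 0 > -1. Violating.
Others report (28, 35, 35): truth gives -1; report 6 gives 0 > -1. Violating.
Others report (35, 28, 28): truth gives -1; report 6 gives 0 > -1. Violating.
Others report (6, 6, 6): truth gives 0; no alternative beats it.
Others report (6, 6, 8): truth gives 0; no alternative beats it.
(Checking all 64 profiles: 7 have a profitable deviation, 57 do not.)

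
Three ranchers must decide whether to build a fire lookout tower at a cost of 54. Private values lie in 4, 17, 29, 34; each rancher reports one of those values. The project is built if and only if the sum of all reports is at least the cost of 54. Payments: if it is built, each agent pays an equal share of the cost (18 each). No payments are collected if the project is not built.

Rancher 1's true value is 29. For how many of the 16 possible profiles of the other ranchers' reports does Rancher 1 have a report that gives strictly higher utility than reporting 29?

2

Others report (4, 17): truth gives 0; report 34 gives 11 > 0. Violating.
Others report (17, 4): truth gives 0; report 34 gives 11 > 0. Violating.
Others report (4, 4): truth gives 0; no alternative beats it.
Others report (4, 29): truth gives 11; no alternative beats it.
(Checking all 16 profiles: 2 have a profitable deviation, 14 do not.)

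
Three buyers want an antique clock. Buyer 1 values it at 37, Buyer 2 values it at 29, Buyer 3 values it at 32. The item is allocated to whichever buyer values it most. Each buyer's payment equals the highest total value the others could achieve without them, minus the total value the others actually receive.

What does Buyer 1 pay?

32

Buyer 1 has the highest value and receives the item.
Without Buyer 1, the item would go to the next-highest value, 32, so the others could achieve 32.
With Buyer 1 present and winning, the others receive nothing, so their total is 0.
Payment = 32 - 0 = 32.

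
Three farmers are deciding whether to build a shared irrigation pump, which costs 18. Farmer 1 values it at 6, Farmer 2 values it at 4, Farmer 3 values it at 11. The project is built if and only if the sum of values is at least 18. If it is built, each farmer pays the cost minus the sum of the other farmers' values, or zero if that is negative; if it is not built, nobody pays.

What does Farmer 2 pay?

1

Total value 21 ≥ cost 18, so the project is built.
The other farmers' values sum to 17.
Cost minus that sum is 18 - 17 = 1.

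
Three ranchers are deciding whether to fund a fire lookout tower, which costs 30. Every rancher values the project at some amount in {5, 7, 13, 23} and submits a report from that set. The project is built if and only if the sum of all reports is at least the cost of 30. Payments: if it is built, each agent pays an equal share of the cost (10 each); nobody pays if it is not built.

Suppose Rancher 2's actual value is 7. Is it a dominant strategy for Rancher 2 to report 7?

Check each profile of the others' reports and compare truth against every alternative report.
Others report (5, 23): truth gives -3, best alternative gives -3.
Others report (7, 23): truth gives -3, best alternative gives -3.
Others report (13, 13): truth gives -3, best alternative gives -3.
Others report (13, 23): truth gives -3, best alternative gives -3.
Others report (23, 5): truth gives -3, best alternative gives -3.
Others report (23, 7): truth gives -3, best alternative gives -3.
(Remaining 10 profiles checked similarly; truth is weakly best in each.)
In every case the truthful report is at least as good as any alternative, so it is a dominant strategy.

Yes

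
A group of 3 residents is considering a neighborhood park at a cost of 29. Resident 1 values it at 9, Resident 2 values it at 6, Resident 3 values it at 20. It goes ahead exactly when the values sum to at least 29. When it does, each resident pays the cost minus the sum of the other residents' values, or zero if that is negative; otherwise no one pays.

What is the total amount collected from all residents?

17

Total value 35 ≥ cost 29, so it is built.
Resident 1: others sum to 26; max(0, 29 - 26) = 3.
Resident 2: others sum to 29; max(0, 29 - 29) = 0.
Resident 3: others sum to 15; max(0, 29 - 15) = 14.
Total collected = 3 + 0 + 14 = 17.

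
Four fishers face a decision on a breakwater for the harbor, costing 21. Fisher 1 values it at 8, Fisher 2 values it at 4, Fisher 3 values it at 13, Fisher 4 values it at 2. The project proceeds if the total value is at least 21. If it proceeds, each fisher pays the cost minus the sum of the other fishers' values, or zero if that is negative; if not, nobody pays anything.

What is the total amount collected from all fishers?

Total value 27 ≥ cost 21, so it is built.
Fisher 1: others sum to 19; max(0, 21 - 19) = 2.
Fisher 2: others sum to 23; max(0, 21 - 23) = 0.
Fisher 3: others sum to 14; max(0, 21 - 14) = 7.
Fisher 4: others sum to 25; max(0, 21 - 25) = 0.
Total collected = 2 + 0 + 7 + 0 = 9.

9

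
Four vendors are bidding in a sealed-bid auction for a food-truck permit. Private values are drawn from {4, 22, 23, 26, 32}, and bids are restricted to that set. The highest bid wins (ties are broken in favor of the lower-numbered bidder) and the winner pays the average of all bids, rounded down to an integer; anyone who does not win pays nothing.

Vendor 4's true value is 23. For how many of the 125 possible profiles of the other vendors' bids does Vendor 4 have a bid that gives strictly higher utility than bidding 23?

Others bid (4, 4, 23): truth gives 0; bid 26 gives 9 > 0. Violating.
Others bid (4, 4, 26): truth gives 0; bid 32 gives 7 > 0. Violating.
Others bid (4, 22, 23): truth gives 0; bid 26 gives 5 > 0. Violating.
Others bid (4, 22, 26): truth gives 0; bid 32 gives 2 > 0. Violating.
Others bid (4, 4, 4): truth gives 15; no alternative beats it.
Others bid (4, 4, 22): truth gives 10; no alternative beats it.
(Checking all 125 profiles: 30 have a profitable deviation, 95 do not.)

30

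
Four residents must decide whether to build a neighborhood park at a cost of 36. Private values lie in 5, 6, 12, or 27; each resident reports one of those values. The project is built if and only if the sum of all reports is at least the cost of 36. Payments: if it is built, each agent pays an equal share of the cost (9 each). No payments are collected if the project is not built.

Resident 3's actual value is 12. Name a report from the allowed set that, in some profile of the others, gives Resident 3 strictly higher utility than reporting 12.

Suppose Resident 1 reports 5, Resident 2 reports 5 and Resident 4 reports 5.
Report 12: project not built, utility 0.
Report 27: project built, pays 9, utility 12 - 9 = 3.
So reporting 27 beats truth here (3 > 0).

27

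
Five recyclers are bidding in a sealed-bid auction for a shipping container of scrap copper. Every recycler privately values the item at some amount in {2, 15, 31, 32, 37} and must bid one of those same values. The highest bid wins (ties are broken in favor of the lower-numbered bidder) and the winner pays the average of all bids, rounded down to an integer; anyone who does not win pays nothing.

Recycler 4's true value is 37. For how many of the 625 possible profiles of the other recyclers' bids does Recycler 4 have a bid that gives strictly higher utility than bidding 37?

Others bid (2, 2, 2, 2): truth gives 28; bid 15 gives 33 > 28. Violating.
Others bid (2, 2, 2, 15): truth gives 26; bid 15 gives 30 > 26. Violating.
Others bid (2, 2, 2, 31): truth gives 23; bid 31 gives 24 > 23. Violating.
Others bid (2, 2, 2, 32): truth gives 22; bid 32 gives 23 > 22. Violating.
Others bid (2, 2, 2, 37): truth gives 21; no alternative beats it.
Others bid (2, 2, 15, 37): truth gives 19; no alternative beats it.
(Checking all 625 profiles: 108 have a profitable deviation, 517 do not.)

108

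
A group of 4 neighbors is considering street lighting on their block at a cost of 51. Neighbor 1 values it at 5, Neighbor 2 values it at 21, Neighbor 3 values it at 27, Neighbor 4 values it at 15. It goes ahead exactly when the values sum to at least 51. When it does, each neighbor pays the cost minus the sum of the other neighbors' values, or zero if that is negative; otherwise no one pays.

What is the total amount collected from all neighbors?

Total value 68 ≥ cost 51, so it is built.
Neighbor 1: others sum to 63; max(0, 51 - 63) = 0.
Neighbor 2: others sum to 47; max(0, 51 - 47) = 4.
Neighbor 3: others sum to 41; max(0, 51 - 41) = 10.
Neighbor 4: others sum to 53; max(0, 51 - 53) = 0.
Total collected = 0 + 4 + 10 + 0 = 14.

14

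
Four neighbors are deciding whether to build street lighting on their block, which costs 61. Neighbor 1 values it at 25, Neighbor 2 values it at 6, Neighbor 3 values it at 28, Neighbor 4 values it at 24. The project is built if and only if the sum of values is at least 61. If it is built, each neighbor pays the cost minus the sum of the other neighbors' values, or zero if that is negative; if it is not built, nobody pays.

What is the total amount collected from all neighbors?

11

Total value 83 ≥ cost 61, so it is built.
Neighbor 1: others sum to 58; max(0, 61 - 58) = 3.
Neighbor 2: others sum to 77; max(0, 61 - 77) = 0.
Neighbor 3: others sum to 55; max(0, 61 - 55) = 6.
Neighbor 4: others sum to 59; max(0, 61 - 59) = 2.
Total collected = 3 + 0 + 6 + 2 = 11.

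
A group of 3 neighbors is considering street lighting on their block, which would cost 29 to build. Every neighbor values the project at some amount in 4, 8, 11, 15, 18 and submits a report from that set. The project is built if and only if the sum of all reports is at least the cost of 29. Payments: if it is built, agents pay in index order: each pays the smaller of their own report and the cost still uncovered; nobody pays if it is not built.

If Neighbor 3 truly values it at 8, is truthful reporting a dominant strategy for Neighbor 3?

Yes

Check each profile of the others' reports and compare truth against every alternative report.
Others report (11, 18): truth gives 8, best alternative gives 8.
Others report (15, 15): truth gives 8, best alternative gives 8.
Others report (15, 18): truth gives 8, best alternative gives 8.
Others report (18, 11): truth gives 8, best alternative gives 8.
Others report (18, 15): truth gives 8, best alternative gives 8.
Others report (18, 18): truth gives 8, best alternative gives 8.
(Remaining 19 profiles checked similarly; truth is weakly best in each.)
In every case the truthful report is at least as good as any alternative, so it is a dominant strategy.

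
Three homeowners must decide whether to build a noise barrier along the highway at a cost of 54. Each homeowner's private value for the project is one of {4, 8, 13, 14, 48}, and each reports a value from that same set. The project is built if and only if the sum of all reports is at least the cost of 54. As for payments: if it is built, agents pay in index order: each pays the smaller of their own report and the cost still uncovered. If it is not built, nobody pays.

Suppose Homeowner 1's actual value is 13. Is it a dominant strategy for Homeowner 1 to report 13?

Consider the case where Homeowner 2 reports 4 and Homeowner 3 reports 48.
Truthful report 13: project built, pays 13, utility 13 - 13 = 0.
Report 4 instead: project built, pays 4, utility 13 - 4 = 9.
Since 9 > 0, reporting 4 is strictly better here, so truthful reporting is not dominant.

No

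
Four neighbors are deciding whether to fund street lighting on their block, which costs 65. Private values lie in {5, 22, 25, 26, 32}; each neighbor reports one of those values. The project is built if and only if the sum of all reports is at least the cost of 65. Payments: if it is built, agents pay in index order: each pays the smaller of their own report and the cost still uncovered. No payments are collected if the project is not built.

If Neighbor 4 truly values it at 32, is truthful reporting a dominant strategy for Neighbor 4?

Check each profile of the others' reports and compare truth against every alternative report.
Others report (5, 5, 26): truth gives 3, best alternative gives 0.
Others report (5, 26, 5): truth gives 3, best alternative gives 0.
Others report (26, 5, 5): truth gives 3, best alternative gives 0.
Others report (5, 5, 25): truth gives 2, best alternative gives 0.
Others report (5, 25, 5): truth gives 2, best alternative gives 0.
Others report (25, 5, 5): truth gives 2, best alternative gives 0.
(Remaining 119 profiles checked similarly; truth is weakly best in each.)
In every case the truthful report is at least as good as any alternative, so it is a dominant strategy.

Yes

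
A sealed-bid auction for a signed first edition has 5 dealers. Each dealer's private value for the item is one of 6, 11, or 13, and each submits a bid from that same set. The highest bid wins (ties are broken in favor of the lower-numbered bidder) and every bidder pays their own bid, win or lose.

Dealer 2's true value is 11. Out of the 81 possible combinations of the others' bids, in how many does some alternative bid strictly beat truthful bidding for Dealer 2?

Others bid (6, 6, 6, 13): truth gives -11; bid 13 gives -2 > -11. Violating.
Others bid (6, 6, 11, 13): truth gives -11; bid 13 gives -2 > -11. Violating.
Others bid (6, 6, 13, 6): truth gives -11; bid 13 gives -2 > -11. Violating.
Others bid (6, 6, 13, 11): truth gives -11; bid 13 gives -2 > -11. Violating.
Others bid (6, 6, 6, 6): truth gives 0; no alternative beats it.
Others bid (6, 6, 6, 11): truth gives 0; no alternative beats it.
(Checking all 81 profiles: 73 have a profitable deviation, 8 do not.)

73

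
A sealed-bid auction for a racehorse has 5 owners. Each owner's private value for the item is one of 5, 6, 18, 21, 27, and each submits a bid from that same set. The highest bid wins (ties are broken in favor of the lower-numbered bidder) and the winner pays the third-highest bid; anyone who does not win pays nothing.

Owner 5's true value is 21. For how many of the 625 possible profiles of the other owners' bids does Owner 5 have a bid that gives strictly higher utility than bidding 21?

108

Others bid (5, 5, 5, 21): truth gives 0; bid 27 gives 16 > 0. Violating.
Others bid (5, 5, 6, 21): truth gives 0; bid 27 gives 15 > 0. Violating.
Others bid (5, 5, 18, 21): truth gives 0; bid 27 gives 3 > 0. Violating.
Others bid (5, 5, 21, 5): truth gives 0; bid 27 gives 16 > 0. Violating.
Others bid (5, 5, 5, 5): truth gives 16; no alternative beats it.
Others bid (5, 5, 5, 6): truth gives 16; no alternative beats it.
(Checking all 625 profiles: 108 have a profitable deviation, 517 do not.)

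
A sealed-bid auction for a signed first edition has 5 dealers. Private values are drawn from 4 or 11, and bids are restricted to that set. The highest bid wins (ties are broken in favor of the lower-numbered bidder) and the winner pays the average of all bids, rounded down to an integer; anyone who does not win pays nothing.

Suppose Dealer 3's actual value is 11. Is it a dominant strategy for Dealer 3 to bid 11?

Yes

Check each profile of the others' bids and compare truth against every alternative bid.
Others bid (4, 4, 4, 4): truth gives 6, best alternative gives 0.
Others bid (4, 4, 4, 11): truth gives 5, best alternative gives 0.
Others bid (4, 4, 11, 4): truth gives 5, best alternative gives 0.
Others bid (4, 4, 11, 11): truth gives 3, best alternative gives 0.
Others bid (4, 11, 4, 4): truth gives 0, best alternative gives 0.
Others bid (4, 11, 4, 11): truth gives 0, best alternative gives 0.
(Remaining 10 profiles checked similarly; truth is weakly best in each.)
In every case the truthful bid is at least as good as any alternative, so it is a dominant strategy.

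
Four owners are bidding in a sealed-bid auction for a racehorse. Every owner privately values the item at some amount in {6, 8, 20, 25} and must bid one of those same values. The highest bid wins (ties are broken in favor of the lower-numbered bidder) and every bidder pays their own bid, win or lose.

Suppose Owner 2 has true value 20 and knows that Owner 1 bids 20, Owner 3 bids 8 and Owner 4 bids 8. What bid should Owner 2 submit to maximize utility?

Bid 6: loses but pays 6, utility -6.
Bid 8: loses but pays 8, utility -8.
Bid 20: loses but pays 20, utility -20.
Bid 25: wins, pays 25, utility 20 - 25 = -5.
The best choice is 25 with utility -5.

25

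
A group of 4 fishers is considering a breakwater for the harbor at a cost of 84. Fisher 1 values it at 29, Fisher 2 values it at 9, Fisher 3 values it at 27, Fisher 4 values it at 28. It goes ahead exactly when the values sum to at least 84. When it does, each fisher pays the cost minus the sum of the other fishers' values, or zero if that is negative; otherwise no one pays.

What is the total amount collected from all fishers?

57

Total value 93 ≥ cost 84, so it is built.
Fisher 1: others sum to 64; max(0, 84 - 64) = 20.
Fisher 2: others sum to 84; max(0, 84 - 84) = 0.
Fisher 3: others sum to 66; max(0, 84 - 66) = 18.
Fisher 4: others sum to 65; max(0, 84 - 65) = 19.
Total collected = 20 + 0 + 18 + 19 = 57.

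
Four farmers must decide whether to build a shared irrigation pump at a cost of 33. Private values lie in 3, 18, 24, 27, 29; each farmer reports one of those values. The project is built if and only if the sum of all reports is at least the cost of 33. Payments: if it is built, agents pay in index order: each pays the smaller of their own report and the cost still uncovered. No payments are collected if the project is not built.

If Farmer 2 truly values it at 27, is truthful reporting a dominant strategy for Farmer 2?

Consider the case where Farmer 1 reports 3, Farmer 3 reports 3 and Farmer 4 reports 3.
Truthful report 27: project built, pays 27, utility 27 - 27 = 0.
Report 24 instead: project built, pays 24, utility 27 - 24 = 3.
Since 3 > 0, reporting 24 is strictly better here, so truthful reporting is not dominant.

No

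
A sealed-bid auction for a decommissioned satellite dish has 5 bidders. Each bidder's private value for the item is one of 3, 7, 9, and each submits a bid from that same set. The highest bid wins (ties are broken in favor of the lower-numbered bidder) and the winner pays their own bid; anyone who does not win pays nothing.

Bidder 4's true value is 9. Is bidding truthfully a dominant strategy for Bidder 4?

Consider the case where Bidder 1 bids 3, Bidder 2 bids 3, Bidder 3 bids 3 and Bidder 5 bids 3.
Truthful bid 9: wins, pays 9, utility 9 - 9 = 0.
Bid 7 instead: wins, pays 7, utility 9 - 7 = 2.
Since 2 > 0, bidding 7 is strictly better here, so truthful bidding is not dominant.

No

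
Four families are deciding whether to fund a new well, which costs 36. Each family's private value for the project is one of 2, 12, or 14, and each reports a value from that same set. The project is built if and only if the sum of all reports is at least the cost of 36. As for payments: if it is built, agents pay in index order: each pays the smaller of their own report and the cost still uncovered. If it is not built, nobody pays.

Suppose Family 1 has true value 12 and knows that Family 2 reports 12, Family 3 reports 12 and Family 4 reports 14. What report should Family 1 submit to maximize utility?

Report 2: project built, pays 2, utility 12 - 2 = 10.
Report 12: project built, pays 12, utility 12 - 12 = 0.
Report 14: project built, pays 14, utility 12 - 14 = -2.
The best choice is 2 with utility 10.

2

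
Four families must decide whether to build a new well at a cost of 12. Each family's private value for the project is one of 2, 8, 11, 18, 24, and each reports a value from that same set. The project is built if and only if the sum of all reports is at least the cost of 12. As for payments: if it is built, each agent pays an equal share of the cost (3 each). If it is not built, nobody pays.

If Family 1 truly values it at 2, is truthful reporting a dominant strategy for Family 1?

Yes

Check each profile of the others' reports and compare truth against every alternative report.
Others report (2, 2, 2): truth gives 0, best alternative gives -1.
Others report (2, 2, 8): truth gives -1, best alternative gives -1.
Others report (2, 2, 11): truth gives -1, best alternative gives -1.
Others report (2, 2, 18): truth gives -1, best alternative gives -1.
Others report (2, 2, 24): truth gives -1, best alternative gives -1.
Others report (2, 8, 2): truth gives -1, best alternative gives -1.
(Remaining 119 profiles checked similarly; truth is weakly best in each.)
In every case the truthful report is at least as good as any alternative, so it is a dominant strategy.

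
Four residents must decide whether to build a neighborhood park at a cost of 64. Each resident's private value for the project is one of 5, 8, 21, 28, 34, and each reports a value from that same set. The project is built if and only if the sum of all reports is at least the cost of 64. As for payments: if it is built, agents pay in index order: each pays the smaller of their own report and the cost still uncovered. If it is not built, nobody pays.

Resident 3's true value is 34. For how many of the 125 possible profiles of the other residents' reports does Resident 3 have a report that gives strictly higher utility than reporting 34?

89

Others report (5, 5, 28): truth gives 0; report 28 gives 6 > 0. Violating.
Others report (5, 5, 34): truth gives 0; report 21 gives 13 > 0. Violating.
Others report (5, 8, 28): truth gives 0; report 28 gives 6 > 0. Violating.
Others report (5, 8, 34): truth gives 0; report 21 gives 13 > 0. Violating.
Others report (5, 5, 5): truth gives 0; no alternative beats it.
Others report (5, 5, 8): truth gives 0; no alternative beats it.
(Checking all 125 profiles: 89 have a profitable deviation, 36 do not.)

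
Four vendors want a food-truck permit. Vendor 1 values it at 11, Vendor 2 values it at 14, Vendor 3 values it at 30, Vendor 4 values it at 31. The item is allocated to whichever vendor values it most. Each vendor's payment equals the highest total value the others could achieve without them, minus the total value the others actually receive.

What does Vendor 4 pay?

Vendor 4 has the highest value and receives the item.
Without Vendor 4, the item would go to the next-highest value, 30, so the others could achieve 30.
With Vendor 4 present and winning, the others receive nothing, so their total is 0.
Payment = 30 - 0 = 30.

30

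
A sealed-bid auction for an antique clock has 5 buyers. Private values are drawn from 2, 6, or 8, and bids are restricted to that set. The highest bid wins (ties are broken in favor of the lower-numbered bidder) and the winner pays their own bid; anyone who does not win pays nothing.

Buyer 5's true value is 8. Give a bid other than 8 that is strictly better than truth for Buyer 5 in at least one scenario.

Suppose Buyer 1 bids 2, Buyer 2 bids 2, Buyer 3 bids 2 and Buyer 4 bids 2.
Bid 8: wins, pays 8, utility 8 - 8 = 0.
Bid 6: wins, pays 6, utility 8 - 6 = 2.
So bidding 6 beats truth here (2 > 0).

6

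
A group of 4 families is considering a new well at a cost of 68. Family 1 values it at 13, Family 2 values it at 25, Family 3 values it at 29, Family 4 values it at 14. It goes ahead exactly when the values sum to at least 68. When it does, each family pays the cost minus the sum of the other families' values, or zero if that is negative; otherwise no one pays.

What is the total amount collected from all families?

29

Total value 81 ≥ cost 68, so it is built.
Family 1: others sum to 68; max(0, 68 - 68) = 0.
Family 2: others sum to 56; max(0, 68 - 56) = 12.
Family 3: others sum to 52; max(0, 68 - 52) = 16.
Family 4: others sum to 67; max(0, 68 - 67) = 1.
Total collected = 0 + 12 + 16 + 1 = 29.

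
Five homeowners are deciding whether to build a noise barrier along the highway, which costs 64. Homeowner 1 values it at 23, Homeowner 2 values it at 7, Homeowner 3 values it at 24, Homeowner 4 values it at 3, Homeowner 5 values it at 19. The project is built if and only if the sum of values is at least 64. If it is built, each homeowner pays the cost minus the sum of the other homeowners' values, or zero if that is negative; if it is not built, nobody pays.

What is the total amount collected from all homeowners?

30

Total value 76 ≥ cost 64, so it is built.
Homeowner 1: others sum to 53; max(0, 64 - 53) = 11.
Homeowner 2: others sum to 69; max(0, 64 - 69) = 0.
Homeowner 3: others sum to 52; max(0, 64 - 52) = 12.
Homeowner 4: others sum to 73; max(0, 64 - 73) = 0.
Homeowner 5: others sum to 57; max(0, 64 - 57) = 7.
Total collected = 11 + 0 + 12 + 0 + 7 = 30.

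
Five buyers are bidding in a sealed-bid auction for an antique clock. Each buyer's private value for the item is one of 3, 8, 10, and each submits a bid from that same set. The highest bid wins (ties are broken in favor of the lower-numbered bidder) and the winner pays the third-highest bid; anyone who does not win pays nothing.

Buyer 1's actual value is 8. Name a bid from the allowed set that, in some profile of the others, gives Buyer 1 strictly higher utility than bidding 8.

10

Suppose Buyer 2 bids 3, Buyer 3 bids 3, Buyer 4 bids 3 and Buyer 5 bids 10.
Bid 8: loses, pays 0, utility 0.
Bid 10: wins, pays 3, utility 8 - 3 = 5.
So bidding 10 beats truth here (5 > 0).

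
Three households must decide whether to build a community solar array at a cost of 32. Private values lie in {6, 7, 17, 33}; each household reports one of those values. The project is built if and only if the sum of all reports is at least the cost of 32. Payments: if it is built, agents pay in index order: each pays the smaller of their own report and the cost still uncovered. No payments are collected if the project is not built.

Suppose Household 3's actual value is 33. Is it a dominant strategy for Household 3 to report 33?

Yes

Check each profile of the others' reports and compare truth against every alternative report.
Others report (7, 7): truth gives 15, best alternative gives 0.
Others report (6, 7): truth gives 14, best alternative gives 0.
Others report (7, 6): truth gives 14, best alternative gives 0.
Others report (6, 6): truth gives 13, best alternative gives 0.
Others report (6, 33): truth gives 33, best alternative gives 33.
Others report (7, 33): truth gives 33, best alternative gives 33.
(Remaining 10 profiles checked similarly; truth is weakly best in each.)
In every case the truthful report is at least as good as any alternative, so it is a dominant strategy.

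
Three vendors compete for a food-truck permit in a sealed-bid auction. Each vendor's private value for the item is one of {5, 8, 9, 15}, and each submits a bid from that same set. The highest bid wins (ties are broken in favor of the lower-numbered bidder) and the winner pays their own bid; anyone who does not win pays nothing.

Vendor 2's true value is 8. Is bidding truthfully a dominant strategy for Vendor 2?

Check each profile of the others' bids and compare truth against every alternative bid.
Others bid (5, 5): truth gives 0, best alternative gives 0.
Others bid (5, 8): truth gives 0, best alternative gives 0.
Others bid (5, 9): truth gives 0, best alternative gives 0.
Others bid (5, 15): truth gives 0, best alternative gives 0.
Others bid (8, 5): truth gives 0, best alternative gives 0.
Others bid (8, 8): truth gives 0, best alternative gives 0.
(Remaining 10 profiles checked similarly; truth is weakly best in each.)
In every case the truthful bid is at least as good as any alternative, so it is a dominant strategy.

Yes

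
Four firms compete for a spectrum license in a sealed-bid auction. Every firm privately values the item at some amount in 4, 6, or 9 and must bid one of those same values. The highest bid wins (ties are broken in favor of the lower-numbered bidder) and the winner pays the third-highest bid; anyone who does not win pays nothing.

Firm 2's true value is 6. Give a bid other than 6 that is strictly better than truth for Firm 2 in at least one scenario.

9

Suppose Firm 1 bids 4, Firm 3 bids 4 and Firm 4 bids 9.
Bid 6: loses, pays 0, utility 0.
Bid 9: wins, pays 4, utility 6 - 4 = 2.
So bidding 9 beats truth here (2 > 0).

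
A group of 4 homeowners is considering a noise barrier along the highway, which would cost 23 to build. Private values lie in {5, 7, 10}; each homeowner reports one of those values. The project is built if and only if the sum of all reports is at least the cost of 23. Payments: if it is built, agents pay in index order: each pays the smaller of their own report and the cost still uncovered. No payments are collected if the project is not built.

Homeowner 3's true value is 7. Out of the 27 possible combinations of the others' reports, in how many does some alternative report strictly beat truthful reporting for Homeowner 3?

20

Others report (5, 5, 10): truth gives 0; report 5 gives 2 > 0. Violating.
Others report (5, 7, 7): truth gives 0; report 5 gives 2 > 0. Violating.
Others report (5, 7, 10): truth gives 0; report 5 gives 2 > 0. Violating.
Others report (5, 10, 5): truth gives 0; report 5 gives 2 > 0. Violating.
Others report (5, 5, 5): truth gives 0; no alternative beats it.
Others report (5, 5, 7): truth gives 0; no alternative beats it.
(Checking all 27 profiles: 20 have a profitable deviation, 7 do not.)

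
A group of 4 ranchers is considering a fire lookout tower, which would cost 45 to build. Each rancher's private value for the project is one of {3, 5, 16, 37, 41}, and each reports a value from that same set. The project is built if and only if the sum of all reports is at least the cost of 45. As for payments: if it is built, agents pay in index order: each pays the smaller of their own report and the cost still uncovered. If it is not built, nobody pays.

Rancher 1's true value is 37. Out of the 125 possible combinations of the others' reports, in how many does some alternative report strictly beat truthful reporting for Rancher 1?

Others report (3, 3, 37): truth gives 0; report 3 gives 34 > 0. Violating.
Others report (3, 3, 41): truth gives 0; report 3 gives 34 > 0. Violating.
Others report (3, 5, 37): truth gives 0; report 3 gives 34 > 0. Violating.
Others report (3, 5, 41): truth gives 0; report 3 gives 34 > 0. Violating.
Others report (3, 3, 3): truth gives 0; no alternative beats it.
Others report (3, 3, 5): truth gives 0; no alternative beats it.
(Checking all 125 profiles: 105 have a profitable deviation, 20 do not.)

105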